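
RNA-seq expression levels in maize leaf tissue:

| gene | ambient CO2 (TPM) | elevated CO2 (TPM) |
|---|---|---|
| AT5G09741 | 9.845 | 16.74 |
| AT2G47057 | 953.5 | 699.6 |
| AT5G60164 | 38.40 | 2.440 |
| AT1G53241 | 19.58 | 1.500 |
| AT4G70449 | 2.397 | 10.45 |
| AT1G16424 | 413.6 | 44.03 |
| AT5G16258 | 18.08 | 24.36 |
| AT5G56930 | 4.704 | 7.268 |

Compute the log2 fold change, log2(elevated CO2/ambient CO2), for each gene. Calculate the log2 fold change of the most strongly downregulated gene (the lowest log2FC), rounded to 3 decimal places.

log2(16.74/9.845) = 0.766  (AT5G09741)
log2(699.6/953.5) = -0.447  (AT2G47057)
log2(2.440/38.40) = -3.976  (AT5G60164)
log2(1.500/19.58) = -3.706  (AT1G53241)
log2(10.45/2.397) = 2.124  (AT4G70449)
log2(44.03/413.6) = -3.232  (AT1G16424)
log2(24.36/18.08) = 0.430  (AT5G16258)
log2(7.268/4.704) = 0.628  (AT5G56930)
AT5G60164 is most strongly downregulated.

-3.976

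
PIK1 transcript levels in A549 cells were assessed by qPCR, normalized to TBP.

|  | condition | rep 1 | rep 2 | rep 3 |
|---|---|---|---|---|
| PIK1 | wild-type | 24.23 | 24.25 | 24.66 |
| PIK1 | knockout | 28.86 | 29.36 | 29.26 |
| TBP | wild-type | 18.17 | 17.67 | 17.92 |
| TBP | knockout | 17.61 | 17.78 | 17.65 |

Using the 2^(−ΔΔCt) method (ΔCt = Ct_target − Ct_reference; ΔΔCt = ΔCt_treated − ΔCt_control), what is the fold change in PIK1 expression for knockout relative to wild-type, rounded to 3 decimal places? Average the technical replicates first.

0.031

Mean Ct: PIK1 wild-type 24.380; PIK1 knockout 29.160; TBP wild-type 17.920; TBP knockout 17.680
ΔCt(wild-type) = 24.380 − 17.920 = 6.460
ΔCt(knockout) = 29.160 − 17.680 = 11.480
ΔΔCt = 11.480 − 6.460 = 5.020
Fold change = 2^(−5.020) = 0.0308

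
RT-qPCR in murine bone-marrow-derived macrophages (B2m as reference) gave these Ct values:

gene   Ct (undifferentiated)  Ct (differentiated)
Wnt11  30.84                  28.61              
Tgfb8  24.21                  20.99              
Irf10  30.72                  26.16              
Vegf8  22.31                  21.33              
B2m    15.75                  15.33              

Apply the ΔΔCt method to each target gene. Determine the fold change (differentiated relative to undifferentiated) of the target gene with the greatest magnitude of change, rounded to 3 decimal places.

17.630

Wnt11: ΔΔCt = (28.61−15.33) − (30.84−15.75) = 13.28 − 15.09 = -1.81; fold change = 2^1.81 = 3.506
Tgfb8: ΔΔCt = (20.99−15.33) − (24.21−15.75) = 5.66 − 8.46 = -2.80; fold change = 2^2.80 = 6.964
Irf10: ΔΔCt = (26.16−15.33) − (30.72−15.75) = 10.83 − 14.97 = -4.14; fold change = 2^4.14 = 17.630
Vegf8: ΔΔCt = (21.33−15.33) − (22.31−15.75) = 6.00 − 6.56 = -0.56; fold change = 2^0.56 = 1.474
Irf10 has the largest |ΔΔCt| = 4.14.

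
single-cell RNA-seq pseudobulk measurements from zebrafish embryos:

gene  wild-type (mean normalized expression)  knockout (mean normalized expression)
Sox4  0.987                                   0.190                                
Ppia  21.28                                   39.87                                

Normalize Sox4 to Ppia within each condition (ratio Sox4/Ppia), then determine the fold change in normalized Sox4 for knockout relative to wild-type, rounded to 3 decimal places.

0.103

Sox4/Ppia (wild-type) = 0.987 / 21.28 = 0.046382
Sox4/Ppia (knockout) = 0.190 / 39.87 = 0.0047655
Fold change = 0.0047655 / 0.046382 = 0.1027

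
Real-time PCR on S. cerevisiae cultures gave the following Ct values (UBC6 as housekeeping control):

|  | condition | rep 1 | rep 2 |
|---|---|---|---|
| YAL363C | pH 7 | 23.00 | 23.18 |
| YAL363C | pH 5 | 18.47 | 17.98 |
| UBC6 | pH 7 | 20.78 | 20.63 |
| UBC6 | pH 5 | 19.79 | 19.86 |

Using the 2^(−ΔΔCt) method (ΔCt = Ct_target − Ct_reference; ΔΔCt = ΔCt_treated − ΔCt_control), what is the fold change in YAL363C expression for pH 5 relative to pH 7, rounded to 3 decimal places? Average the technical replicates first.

Mean Ct: YAL363C pH 7 23.090; YAL363C pH 5 18.225; UBC6 pH 7 20.705; UBC6 pH 5 19.825
ΔCt(pH 7) = 23.090 − 20.705 = 2.385
ΔCt(pH 5) = 18.225 − 19.825 = -1.600
ΔΔCt = -1.600 − 2.385 = -3.985
Fold change = 2^(−(-3.985)) = 2^3.985 = 15.8345

15.835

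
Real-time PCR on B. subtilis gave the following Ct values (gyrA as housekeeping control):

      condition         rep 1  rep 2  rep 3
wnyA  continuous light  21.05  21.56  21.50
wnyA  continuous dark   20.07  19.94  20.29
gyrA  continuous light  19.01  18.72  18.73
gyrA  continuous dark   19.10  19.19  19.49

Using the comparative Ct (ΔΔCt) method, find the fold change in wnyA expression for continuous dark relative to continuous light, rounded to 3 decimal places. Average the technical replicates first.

Mean Ct: wnyA continuous light 21.370; wnyA continuous dark 20.100; gyrA continuous light 18.820; gyrA continuous dark 19.260
ΔCt(continuous light) = 21.370 − 18.820 = 2.550
ΔCt(continuous dark) = 20.100 − 19.260 = 0.840
ΔΔCt = 0.840 − 2.550 = -1.710
Fold change = 2^(−(-1.710)) = 2^1.710 = 3.2716

3.272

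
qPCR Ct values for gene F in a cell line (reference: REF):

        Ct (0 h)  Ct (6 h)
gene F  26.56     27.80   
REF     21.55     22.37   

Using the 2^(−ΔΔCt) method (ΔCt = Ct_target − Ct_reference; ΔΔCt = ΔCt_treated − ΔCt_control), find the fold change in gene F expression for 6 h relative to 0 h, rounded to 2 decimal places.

ΔCt(0 h) = 26.560 − 21.550 = 5.010
ΔCt(6 h) = 27.800 − 22.370 = 5.430
ΔΔCt = 5.430 − 5.010 = 0.420
Fold change = 2^(−0.420) = 0.747

0.75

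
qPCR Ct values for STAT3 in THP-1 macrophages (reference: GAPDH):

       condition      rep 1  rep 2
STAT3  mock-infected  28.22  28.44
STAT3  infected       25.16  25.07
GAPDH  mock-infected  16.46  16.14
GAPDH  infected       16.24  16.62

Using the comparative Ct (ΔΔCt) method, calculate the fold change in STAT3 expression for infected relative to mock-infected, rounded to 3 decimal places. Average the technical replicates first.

10.161

Mean Ct: STAT3 mock-infected 28.330; STAT3 infected 25.115; GAPDH mock-infected 16.300; GAPDH infected 16.430
ΔCt(mock-infected) = 28.330 − 16.300 = 12.030
ΔCt(infected) = 25.115 − 16.430 = 8.685
ΔΔCt = 8.685 − 12.030 = -3.345
Fold change = 2^(−(-3.345)) = 2^3.345 = 10.1612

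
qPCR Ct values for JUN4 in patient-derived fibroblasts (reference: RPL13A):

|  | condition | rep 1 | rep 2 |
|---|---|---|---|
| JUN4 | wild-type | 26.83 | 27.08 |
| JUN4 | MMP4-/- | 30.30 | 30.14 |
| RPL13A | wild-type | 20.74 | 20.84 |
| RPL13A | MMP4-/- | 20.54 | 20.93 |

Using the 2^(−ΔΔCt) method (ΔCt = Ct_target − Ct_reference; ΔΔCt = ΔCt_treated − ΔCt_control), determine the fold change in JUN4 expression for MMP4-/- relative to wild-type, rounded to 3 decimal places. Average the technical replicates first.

0.100

Mean Ct: JUN4 wild-type 26.955; JUN4 MMP4-/- 30.220; RPL13A wild-type 20.790; RPL13A MMP4-/- 20.735
ΔCt(wild-type) = 26.955 − 20.790 = 6.165
ΔCt(MMP4-/-) = 30.220 − 20.735 = 9.485
ΔΔCt = 9.485 − 6.165 = 3.320
Fold change = 2^(−3.320) = 0.1001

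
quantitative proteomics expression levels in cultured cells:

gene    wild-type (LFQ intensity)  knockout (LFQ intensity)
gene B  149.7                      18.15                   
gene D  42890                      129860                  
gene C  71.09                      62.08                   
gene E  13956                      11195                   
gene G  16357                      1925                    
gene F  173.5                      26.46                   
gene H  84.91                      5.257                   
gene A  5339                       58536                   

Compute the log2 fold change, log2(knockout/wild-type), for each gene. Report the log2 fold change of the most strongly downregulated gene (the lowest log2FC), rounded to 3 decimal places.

-4.014

log2(18.15/149.7) = -3.044  (gene B)
log2(129860/42890) = 1.598  (gene D)
log2(62.08/71.09) = -0.196  (gene C)
log2(11195/13956) = -0.318  (gene E)
log2(1925/16357) = -3.087  (gene G)
log2(26.46/173.5) = -2.713  (gene F)
log2(5.257/84.91) = -4.014  (gene H)
log2(58536/5339) = 3.455  (gene A)
gene H is most strongly downregulated.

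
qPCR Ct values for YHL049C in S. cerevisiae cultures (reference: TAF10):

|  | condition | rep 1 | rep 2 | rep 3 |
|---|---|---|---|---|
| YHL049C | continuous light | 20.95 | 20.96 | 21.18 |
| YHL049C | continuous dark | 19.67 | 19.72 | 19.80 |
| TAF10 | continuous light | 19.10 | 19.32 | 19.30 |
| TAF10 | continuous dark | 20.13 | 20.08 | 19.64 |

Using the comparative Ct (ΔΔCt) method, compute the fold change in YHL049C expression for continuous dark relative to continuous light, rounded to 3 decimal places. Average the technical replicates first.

Mean Ct: YHL049C continuous light 21.030; YHL049C continuous dark 19.730; TAF10 continuous light 19.240; TAF10 continuous dark 19.950
ΔCt(continuous light) = 21.030 − 19.240 = 1.790
ΔCt(continuous dark) = 19.730 − 19.950 = -0.220
ΔΔCt = -0.220 − 1.790 = -2.010
Fold change = 2^(−(-2.010)) = 2^2.010 = 4.0278

4.028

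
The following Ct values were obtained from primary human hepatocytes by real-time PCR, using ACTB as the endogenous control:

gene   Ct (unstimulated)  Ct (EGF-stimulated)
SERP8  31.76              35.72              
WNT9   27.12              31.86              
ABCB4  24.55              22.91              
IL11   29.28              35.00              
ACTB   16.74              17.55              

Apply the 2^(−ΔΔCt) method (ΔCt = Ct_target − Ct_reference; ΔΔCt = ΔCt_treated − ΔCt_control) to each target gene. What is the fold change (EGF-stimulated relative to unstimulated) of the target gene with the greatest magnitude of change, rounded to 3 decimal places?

0.033

SERP8: ΔΔCt = (35.72−17.55) − (31.76−16.74) = 18.17 − 15.02 = 3.15; fold change = 2^-3.15 = 0.113
WNT9: ΔΔCt = (31.86−17.55) − (27.12−16.74) = 14.31 − 10.38 = 3.93; fold change = 2^-3.93 = 0.066
ABCB4: ΔΔCt = (22.91−17.55) − (24.55−16.74) = 5.36 − 7.81 = -2.45; fold change = 2^2.45 = 5.464
IL11: ΔΔCt = (35.00−17.55) − (29.28−16.74) = 17.45 − 12.54 = 4.91; fold change = 2^-4.91 = 0.033
IL11 has the largest |ΔΔCt| = 4.91.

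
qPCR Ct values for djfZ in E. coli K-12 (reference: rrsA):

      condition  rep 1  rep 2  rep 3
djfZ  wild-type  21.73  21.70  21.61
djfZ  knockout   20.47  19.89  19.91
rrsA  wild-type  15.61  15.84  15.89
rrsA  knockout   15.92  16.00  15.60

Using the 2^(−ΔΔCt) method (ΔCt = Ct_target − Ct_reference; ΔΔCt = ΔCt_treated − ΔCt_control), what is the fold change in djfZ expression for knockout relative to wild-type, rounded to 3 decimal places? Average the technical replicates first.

3.138

Mean Ct: djfZ wild-type 21.680; djfZ knockout 20.090; rrsA wild-type 15.780; rrsA knockout 15.840
ΔCt(wild-type) = 21.680 − 15.780 = 5.900
ΔCt(knockout) = 20.090 − 15.840 = 4.250
ΔΔCt = 4.250 − 5.900 = -1.650
Fold change = 2^(−(-1.650)) = 2^1.650 = 3.1383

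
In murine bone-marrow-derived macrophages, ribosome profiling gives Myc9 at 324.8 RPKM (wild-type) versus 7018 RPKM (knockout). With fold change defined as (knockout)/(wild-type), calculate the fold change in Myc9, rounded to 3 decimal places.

Fold change = 7018 / 324.8 = 21.6071
Myc9 is upregulated.

21.607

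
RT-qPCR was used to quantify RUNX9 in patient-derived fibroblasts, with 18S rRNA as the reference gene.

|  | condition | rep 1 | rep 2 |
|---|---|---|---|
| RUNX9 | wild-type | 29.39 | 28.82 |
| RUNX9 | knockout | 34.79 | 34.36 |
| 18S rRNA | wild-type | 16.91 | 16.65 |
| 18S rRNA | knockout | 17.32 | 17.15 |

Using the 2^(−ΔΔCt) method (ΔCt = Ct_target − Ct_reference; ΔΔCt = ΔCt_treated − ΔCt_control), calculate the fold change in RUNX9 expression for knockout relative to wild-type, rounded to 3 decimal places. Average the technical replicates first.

Mean Ct: RUNX9 wild-type 29.105; RUNX9 knockout 34.575; 18S rRNA wild-type 16.780; 18S rRNA knockout 17.235
ΔCt(wild-type) = 29.105 − 16.780 = 12.325
ΔCt(knockout) = 34.575 − 17.235 = 17.340
ΔΔCt = 17.340 − 12.325 = 5.015
Fold change = 2^(−5.015) = 0.0309

0.031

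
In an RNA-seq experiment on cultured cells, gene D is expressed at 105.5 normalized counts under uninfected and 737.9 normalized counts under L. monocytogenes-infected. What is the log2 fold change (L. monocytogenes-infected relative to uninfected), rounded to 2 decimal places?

2.81

Fold change = 737.9 / 105.5 = 6.9943
log2(6.9943) = 2.806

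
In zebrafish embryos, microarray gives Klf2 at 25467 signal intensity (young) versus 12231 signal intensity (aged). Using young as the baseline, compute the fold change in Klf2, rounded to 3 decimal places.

0.480

Fold change = 12231 / 25467 = 0.4803
Klf2 is downregulated.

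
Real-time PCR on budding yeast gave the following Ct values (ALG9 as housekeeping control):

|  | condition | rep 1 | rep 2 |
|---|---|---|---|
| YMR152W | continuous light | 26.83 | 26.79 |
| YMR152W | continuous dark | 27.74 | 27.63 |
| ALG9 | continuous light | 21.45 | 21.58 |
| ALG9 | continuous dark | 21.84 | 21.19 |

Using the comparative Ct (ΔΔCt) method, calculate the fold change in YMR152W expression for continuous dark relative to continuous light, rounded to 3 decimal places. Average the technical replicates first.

0.545

Mean Ct: YMR152W continuous light 26.810; YMR152W continuous dark 27.685; ALG9 continuous light 21.515; ALG9 continuous dark 21.515
ΔCt(continuous light) = 26.810 − 21.515 = 5.295
ΔCt(continuous dark) = 27.685 − 21.515 = 6.170
ΔΔCt = 6.170 − 5.295 = 0.875
Fold change = 2^(−0.875) = 0.5453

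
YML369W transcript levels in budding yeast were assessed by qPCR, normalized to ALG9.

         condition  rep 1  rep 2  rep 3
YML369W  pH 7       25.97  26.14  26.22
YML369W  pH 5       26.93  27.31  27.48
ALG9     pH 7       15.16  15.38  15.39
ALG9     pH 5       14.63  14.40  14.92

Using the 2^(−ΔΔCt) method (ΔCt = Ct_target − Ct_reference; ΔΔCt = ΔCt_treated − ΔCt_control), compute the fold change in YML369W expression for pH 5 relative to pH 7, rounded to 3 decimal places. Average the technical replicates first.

Mean Ct: YML369W pH 7 26.110; YML369W pH 5 27.240; ALG9 pH 7 15.310; ALG9 pH 5 14.650
ΔCt(pH 7) = 26.110 − 15.310 = 10.800
ΔCt(pH 5) = 27.240 − 14.650 = 12.590
ΔΔCt = 12.590 − 10.800 = 1.790
Fold change = 2^(−1.790) = 0.2892

0.289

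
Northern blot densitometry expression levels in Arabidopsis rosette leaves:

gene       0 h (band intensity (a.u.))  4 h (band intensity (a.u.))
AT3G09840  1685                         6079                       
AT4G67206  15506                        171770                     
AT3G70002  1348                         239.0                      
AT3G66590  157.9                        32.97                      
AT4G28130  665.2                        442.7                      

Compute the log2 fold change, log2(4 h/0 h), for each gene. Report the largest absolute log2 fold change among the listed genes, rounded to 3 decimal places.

3.470

log2(6079/1685) = 1.851  (AT3G09840)
log2(171770/15506) = 3.470  (AT4G67206)
log2(239.0/1348) = -2.496  (AT3G70002)
log2(32.97/157.9) = -2.260  (AT3G66590)
log2(442.7/665.2) = -0.587  (AT4G28130)
The largest magnitude belongs to AT4G67206.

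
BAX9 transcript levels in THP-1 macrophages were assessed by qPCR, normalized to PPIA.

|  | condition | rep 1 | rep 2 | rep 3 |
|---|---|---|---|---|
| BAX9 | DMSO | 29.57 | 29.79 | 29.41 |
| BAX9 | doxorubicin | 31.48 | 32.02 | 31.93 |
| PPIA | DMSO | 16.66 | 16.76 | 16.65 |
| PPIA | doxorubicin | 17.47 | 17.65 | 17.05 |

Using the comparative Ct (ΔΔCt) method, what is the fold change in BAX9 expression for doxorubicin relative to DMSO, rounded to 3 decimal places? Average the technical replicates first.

0.349

Mean Ct: BAX9 DMSO 29.590; BAX9 doxorubicin 31.810; PPIA DMSO 16.690; PPIA doxorubicin 17.390
ΔCt(DMSO) = 29.590 − 16.690 = 12.900
ΔCt(doxorubicin) = 31.810 − 17.390 = 14.420
ΔΔCt = 14.420 − 12.900 = 1.520
Fold change = 2^(−1.520) = 0.3487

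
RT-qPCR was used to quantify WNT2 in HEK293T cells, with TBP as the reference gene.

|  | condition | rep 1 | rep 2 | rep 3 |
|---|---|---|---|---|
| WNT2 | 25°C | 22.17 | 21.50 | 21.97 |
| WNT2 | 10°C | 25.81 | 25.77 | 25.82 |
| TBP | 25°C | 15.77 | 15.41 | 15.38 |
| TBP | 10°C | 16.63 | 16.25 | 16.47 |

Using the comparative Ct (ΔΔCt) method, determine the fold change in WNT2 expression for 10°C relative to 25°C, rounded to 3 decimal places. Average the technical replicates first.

Mean Ct: WNT2 25°C 21.880; WNT2 10°C 25.800; TBP 25°C 15.520; TBP 10°C 16.450
ΔCt(25°C) = 21.880 − 15.520 = 6.360
ΔCt(10°C) = 25.800 − 16.450 = 9.350
ΔΔCt = 9.350 − 6.360 = 2.990
Fold change = 2^(−2.990) = 0.1259

0.126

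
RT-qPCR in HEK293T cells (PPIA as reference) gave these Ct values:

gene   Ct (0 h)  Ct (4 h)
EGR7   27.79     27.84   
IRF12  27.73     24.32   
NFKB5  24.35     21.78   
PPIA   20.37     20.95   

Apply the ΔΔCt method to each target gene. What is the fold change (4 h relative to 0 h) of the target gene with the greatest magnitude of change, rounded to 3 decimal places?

EGR7: ΔΔCt = (27.84−20.95) − (27.79−20.37) = 6.89 − 7.42 = -0.53; fold change = 2^0.53 = 1.444
IRF12: ΔΔCt = (24.32−20.95) − (27.73−20.37) = 3.37 − 7.36 = -3.99; fold change = 2^3.99 = 15.889
NFKB5: ΔΔCt = (21.78−20.95) − (24.35−20.37) = 0.83 − 3.98 = -3.15; fold change = 2^3.15 = 8.877
IRF12 has the largest |ΔΔCt| = 3.99.

15.889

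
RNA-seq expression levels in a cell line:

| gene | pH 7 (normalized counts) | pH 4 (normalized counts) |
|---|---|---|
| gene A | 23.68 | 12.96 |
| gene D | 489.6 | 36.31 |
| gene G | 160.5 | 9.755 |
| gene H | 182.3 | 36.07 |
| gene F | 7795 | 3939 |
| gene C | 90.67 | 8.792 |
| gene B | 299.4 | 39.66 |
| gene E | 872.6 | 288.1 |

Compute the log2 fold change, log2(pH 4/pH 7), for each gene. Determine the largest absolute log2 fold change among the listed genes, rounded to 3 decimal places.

4.040

log2(12.96/23.68) = -0.870  (gene A)
log2(36.31/489.6) = -3.753  (gene D)
log2(9.755/160.5) = -4.040  (gene G)
log2(36.07/182.3) = -2.337  (gene H)
log2(3939/7795) = -0.985  (gene F)
log2(8.792/90.67) = -3.366  (gene C)
log2(39.66/299.4) = -2.916  (gene B)
log2(288.1/872.6) = -1.599  (gene E)
The largest magnitude belongs to gene G.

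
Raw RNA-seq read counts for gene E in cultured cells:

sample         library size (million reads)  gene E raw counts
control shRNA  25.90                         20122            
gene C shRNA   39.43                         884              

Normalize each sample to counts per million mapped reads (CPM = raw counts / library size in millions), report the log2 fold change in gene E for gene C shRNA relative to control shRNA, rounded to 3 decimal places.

-5.115

CPM(control shRNA) = 20122 / 25.90 = 776.9112
CPM(gene C shRNA) = 884 / 39.43 = 22.4195
Fold change = 22.4195 / 776.9112 = 0.02886
log2(0.02886) = -5.1149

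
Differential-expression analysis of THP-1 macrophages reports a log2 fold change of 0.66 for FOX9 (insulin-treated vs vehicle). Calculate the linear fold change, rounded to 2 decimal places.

1.58

Fold change = 2^(0.66) = 1.580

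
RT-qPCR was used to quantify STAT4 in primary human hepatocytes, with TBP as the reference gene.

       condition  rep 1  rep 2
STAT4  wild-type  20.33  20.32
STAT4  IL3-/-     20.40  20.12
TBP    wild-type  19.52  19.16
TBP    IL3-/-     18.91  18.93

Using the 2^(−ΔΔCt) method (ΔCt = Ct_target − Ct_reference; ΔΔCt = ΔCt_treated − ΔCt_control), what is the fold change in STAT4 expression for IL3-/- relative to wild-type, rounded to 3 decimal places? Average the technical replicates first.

0.782

Mean Ct: STAT4 wild-type 20.325; STAT4 IL3-/- 20.260; TBP wild-type 19.340; TBP IL3-/- 18.920
ΔCt(wild-type) = 20.325 − 19.340 = 0.985
ΔCt(IL3-/-) = 20.260 − 18.920 = 1.340
ΔΔCt = 1.340 − 0.985 = 0.355
Fold change = 2^(−0.355) = 0.7819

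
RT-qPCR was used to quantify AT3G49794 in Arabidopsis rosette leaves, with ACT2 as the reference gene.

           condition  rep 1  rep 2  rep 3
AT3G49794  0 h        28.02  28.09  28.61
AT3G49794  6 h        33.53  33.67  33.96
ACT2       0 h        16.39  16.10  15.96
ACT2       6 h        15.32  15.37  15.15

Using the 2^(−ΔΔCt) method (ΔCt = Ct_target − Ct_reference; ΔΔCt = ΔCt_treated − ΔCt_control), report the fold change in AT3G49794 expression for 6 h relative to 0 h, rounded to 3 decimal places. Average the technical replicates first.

0.012

Mean Ct: AT3G49794 0 h 28.240; AT3G49794 6 h 33.720; ACT2 0 h 16.150; ACT2 6 h 15.280
ΔCt(0 h) = 28.240 − 16.150 = 12.090
ΔCt(6 h) = 33.720 − 15.280 = 18.440
ΔΔCt = 18.440 − 12.090 = 6.350
Fold change = 2^(−6.350) = 0.0123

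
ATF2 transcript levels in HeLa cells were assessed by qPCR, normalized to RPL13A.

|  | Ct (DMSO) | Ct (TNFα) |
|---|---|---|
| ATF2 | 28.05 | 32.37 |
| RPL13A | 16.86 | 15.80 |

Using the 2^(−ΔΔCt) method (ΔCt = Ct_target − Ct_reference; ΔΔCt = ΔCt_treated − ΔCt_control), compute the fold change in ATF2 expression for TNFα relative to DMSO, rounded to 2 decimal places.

0.02

ΔCt(DMSO) = 28.050 − 16.860 = 11.190
ΔCt(TNFα) = 32.370 − 15.800 = 16.570
ΔΔCt = 16.570 − 11.190 = 5.380
Fold change = 2^(−5.380) = 0.024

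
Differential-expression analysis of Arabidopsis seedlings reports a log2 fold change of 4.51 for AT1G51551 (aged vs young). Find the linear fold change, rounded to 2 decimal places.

22.78

Fold change = 2^(4.51) = 22.785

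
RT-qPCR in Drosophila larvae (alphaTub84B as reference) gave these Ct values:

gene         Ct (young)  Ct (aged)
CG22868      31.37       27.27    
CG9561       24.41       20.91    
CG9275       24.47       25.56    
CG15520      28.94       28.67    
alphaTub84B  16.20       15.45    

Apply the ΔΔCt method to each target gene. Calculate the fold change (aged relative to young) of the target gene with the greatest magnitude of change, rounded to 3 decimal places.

10.196

CG22868: ΔΔCt = (27.27−15.45) − (31.37−16.20) = 11.82 − 15.17 = -3.35; fold change = 2^3.35 = 10.196
CG9561: ΔΔCt = (20.91−15.45) − (24.41−16.20) = 5.46 − 8.21 = -2.75; fold change = 2^2.75 = 6.727
CG9275: ΔΔCt = (25.56−15.45) − (24.47−16.20) = 10.11 − 8.27 = 1.84; fold change = 2^-1.84 = 0.279
CG15520: ΔΔCt = (28.67−15.45) − (28.94−16.20) = 13.22 − 12.74 = 0.48; fold change = 2^-0.48 = 0.717
CG22868 has the largest |ΔΔCt| = 3.35.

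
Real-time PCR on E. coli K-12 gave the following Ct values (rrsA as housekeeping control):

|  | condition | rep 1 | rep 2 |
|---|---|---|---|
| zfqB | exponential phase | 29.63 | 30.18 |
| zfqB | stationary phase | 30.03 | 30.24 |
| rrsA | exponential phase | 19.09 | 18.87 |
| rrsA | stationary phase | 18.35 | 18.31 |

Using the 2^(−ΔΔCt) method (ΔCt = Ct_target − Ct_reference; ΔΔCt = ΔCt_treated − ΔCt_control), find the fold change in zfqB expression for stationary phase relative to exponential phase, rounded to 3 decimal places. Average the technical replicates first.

Mean Ct: zfqB exponential phase 29.905; zfqB stationary phase 30.135; rrsA exponential phase 18.980; rrsA stationary phase 18.330
ΔCt(exponential phase) = 29.905 − 18.980 = 10.925
ΔCt(stationary phase) = 30.135 − 18.330 = 11.805
ΔΔCt = 11.805 − 10.925 = 0.880
Fold change = 2^(−0.880) = 0.5434

0.543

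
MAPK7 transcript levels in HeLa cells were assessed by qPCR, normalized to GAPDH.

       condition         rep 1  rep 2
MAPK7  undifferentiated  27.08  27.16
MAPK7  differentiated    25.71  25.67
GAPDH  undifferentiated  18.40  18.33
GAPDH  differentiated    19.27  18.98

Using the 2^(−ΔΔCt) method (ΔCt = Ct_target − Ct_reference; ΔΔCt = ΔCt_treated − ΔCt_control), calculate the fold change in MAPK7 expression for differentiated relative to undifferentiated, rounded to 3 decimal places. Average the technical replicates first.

4.563

Mean Ct: MAPK7 undifferentiated 27.120; MAPK7 differentiated 25.690; GAPDH undifferentiated 18.365; GAPDH differentiated 19.125
ΔCt(undifferentiated) = 27.120 − 18.365 = 8.755
ΔCt(differentiated) = 25.690 − 19.125 = 6.565
ΔΔCt = 6.565 − 8.755 = -2.190
Fold change = 2^(−(-2.190)) = 2^2.190 = 4.5631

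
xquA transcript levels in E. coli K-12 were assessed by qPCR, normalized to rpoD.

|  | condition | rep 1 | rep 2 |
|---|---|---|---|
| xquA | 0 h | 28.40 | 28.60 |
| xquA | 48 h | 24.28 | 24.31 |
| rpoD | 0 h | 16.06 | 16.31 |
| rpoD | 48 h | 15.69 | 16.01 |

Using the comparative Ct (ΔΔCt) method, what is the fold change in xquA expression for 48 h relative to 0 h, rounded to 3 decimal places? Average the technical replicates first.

14.621

Mean Ct: xquA 0 h 28.500; xquA 48 h 24.295; rpoD 0 h 16.185; rpoD 48 h 15.850
ΔCt(0 h) = 28.500 − 16.185 = 12.315
ΔCt(48 h) = 24.295 − 15.850 = 8.445
ΔΔCt = 8.445 − 12.315 = -3.870
Fold change = 2^(−(-3.870)) = 2^3.870 = 14.6213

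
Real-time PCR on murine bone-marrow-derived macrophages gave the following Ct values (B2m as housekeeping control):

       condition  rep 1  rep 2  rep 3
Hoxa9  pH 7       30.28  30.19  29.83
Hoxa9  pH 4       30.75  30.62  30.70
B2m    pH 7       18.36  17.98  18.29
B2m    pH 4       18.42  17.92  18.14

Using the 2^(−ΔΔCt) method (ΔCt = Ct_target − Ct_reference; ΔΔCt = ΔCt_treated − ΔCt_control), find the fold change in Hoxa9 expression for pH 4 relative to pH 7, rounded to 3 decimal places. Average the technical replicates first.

Mean Ct: Hoxa9 pH 7 30.100; Hoxa9 pH 4 30.690; B2m pH 7 18.210; B2m pH 4 18.160
ΔCt(pH 7) = 30.100 − 18.210 = 11.890
ΔCt(pH 4) = 30.690 − 18.160 = 12.530
ΔΔCt = 12.530 − 11.890 = 0.640
Fold change = 2^(−0.640) = 0.6417

0.642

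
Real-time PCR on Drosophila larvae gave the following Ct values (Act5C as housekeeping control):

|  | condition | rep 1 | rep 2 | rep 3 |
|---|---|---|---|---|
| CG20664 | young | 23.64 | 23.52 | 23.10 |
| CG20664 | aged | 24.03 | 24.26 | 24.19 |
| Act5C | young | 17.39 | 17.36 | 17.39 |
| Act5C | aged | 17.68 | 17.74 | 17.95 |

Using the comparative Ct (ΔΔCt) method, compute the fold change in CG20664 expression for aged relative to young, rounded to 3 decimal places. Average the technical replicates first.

Mean Ct: CG20664 young 23.420; CG20664 aged 24.160; Act5C young 17.380; Act5C aged 17.790
ΔCt(young) = 23.420 − 17.380 = 6.040
ΔCt(aged) = 24.160 − 17.790 = 6.370
ΔΔCt = 6.370 − 6.040 = 0.330
Fold change = 2^(−0.330) = 0.7955

0.796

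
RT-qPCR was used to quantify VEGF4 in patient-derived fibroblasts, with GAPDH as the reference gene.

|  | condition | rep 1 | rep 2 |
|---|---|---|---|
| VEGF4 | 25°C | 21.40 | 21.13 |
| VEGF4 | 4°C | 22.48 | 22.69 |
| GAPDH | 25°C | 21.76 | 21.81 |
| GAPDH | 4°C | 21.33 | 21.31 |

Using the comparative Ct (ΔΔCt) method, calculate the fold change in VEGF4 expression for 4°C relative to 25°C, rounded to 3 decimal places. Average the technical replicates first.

0.290

Mean Ct: VEGF4 25°C 21.265; VEGF4 4°C 22.585; GAPDH 25°C 21.785; GAPDH 4°C 21.320
ΔCt(25°C) = 21.265 − 21.785 = -0.520
ΔCt(4°C) = 22.585 − 21.320 = 1.265
ΔΔCt = 1.265 − (-0.520) = 1.785
Fold change = 2^(−1.785) = 0.2902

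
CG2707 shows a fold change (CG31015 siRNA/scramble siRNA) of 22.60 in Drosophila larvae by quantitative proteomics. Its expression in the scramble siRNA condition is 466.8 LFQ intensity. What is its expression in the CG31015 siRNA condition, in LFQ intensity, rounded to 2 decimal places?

CG31015 siRNA expression = 466.8 × 22.60 = 10549.68

10549.68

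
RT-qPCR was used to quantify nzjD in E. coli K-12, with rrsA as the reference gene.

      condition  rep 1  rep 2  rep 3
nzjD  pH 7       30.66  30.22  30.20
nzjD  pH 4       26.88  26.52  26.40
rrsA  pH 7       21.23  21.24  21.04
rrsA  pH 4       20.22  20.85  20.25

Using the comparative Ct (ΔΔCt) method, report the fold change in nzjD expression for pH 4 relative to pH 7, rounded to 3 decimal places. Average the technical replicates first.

Mean Ct: nzjD pH 7 30.360; nzjD pH 4 26.600; rrsA pH 7 21.170; rrsA pH 4 20.440
ΔCt(pH 7) = 30.360 − 21.170 = 9.190
ΔCt(pH 4) = 26.600 − 20.440 = 6.160
ΔΔCt = 6.160 − 9.190 = -3.030
Fold change = 2^(−(-3.030)) = 2^3.030 = 8.1681

8.168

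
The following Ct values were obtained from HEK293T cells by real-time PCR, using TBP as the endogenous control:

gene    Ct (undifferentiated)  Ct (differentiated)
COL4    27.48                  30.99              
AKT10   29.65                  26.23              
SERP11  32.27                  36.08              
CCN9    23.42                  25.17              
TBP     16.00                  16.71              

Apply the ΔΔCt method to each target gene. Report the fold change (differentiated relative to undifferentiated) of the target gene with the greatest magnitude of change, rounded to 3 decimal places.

17.509

COL4: ΔΔCt = (30.99−16.71) − (27.48−16.00) = 14.28 − 11.48 = 2.80; fold change = 2^-2.80 = 0.144
AKT10: ΔΔCt = (26.23−16.71) − (29.65−16.00) = 9.52 − 13.65 = -4.13; fold change = 2^4.13 = 17.509
SERP11: ΔΔCt = (36.08−16.71) − (32.27−16.00) = 19.37 − 16.27 = 3.10; fold change = 2^-3.10 = 0.117
CCN9: ΔΔCt = (25.17−16.71) − (23.42−16.00) = 8.46 − 7.42 = 1.04; fold change = 2^-1.04 = 0.486
AKT10 has the largest |ΔΔCt| = 4.13.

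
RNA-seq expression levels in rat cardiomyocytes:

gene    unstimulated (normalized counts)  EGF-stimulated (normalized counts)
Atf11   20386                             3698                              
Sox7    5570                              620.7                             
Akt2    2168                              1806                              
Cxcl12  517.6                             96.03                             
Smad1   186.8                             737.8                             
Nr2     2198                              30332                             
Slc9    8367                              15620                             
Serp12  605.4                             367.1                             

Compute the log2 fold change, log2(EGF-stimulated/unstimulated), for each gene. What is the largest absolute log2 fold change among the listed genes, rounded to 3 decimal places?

3.787

log2(3698/20386) = -2.463  (Atf11)
log2(620.7/5570) = -3.166  (Sox7)
log2(1806/2168) = -0.264  (Akt2)
log2(96.03/517.6) = -2.430  (Cxcl12)
log2(737.8/186.8) = 1.982  (Smad1)
log2(30332/2198) = 3.787  (Nr2)
log2(15620/8367) = 0.901  (Slc9)
log2(367.1/605.4) = -0.722  (Serp12)
The largest magnitude belongs to Nr2.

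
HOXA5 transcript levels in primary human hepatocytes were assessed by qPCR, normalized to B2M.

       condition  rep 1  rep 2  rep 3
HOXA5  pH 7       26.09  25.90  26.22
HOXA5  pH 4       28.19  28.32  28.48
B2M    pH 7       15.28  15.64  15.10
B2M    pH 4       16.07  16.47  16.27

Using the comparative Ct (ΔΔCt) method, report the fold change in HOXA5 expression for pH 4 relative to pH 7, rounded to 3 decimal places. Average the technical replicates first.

Mean Ct: HOXA5 pH 7 26.070; HOXA5 pH 4 28.330; B2M pH 7 15.340; B2M pH 4 16.270
ΔCt(pH 7) = 26.070 − 15.340 = 10.730
ΔCt(pH 4) = 28.330 − 16.270 = 12.060
ΔΔCt = 12.060 − 10.730 = 1.330
Fold change = 2^(−1.330) = 0.3978

0.398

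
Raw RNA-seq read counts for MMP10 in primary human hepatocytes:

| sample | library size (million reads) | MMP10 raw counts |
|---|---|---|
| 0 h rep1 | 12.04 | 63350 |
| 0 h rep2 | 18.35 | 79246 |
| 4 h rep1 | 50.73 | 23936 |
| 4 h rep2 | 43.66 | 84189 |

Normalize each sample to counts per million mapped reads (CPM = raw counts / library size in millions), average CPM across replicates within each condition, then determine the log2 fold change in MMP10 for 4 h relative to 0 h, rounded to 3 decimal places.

CPM(0 h rep1) = 63350 / 12.04 = 5261.6279
CPM(0 h rep2) = 79246 / 18.35 = 4318.5831
CPM(4 h rep1) = 23936 / 50.73 = 471.8313
CPM(4 h rep2) = 84189 / 43.66 = 1928.2868
mean CPM(0 h) = 4790.1055; mean CPM(4 h) = 1200.0590
Fold change = 1200.0590 / 4790.1055 = 0.25053
log2(0.25053) = -1.9970

-1.997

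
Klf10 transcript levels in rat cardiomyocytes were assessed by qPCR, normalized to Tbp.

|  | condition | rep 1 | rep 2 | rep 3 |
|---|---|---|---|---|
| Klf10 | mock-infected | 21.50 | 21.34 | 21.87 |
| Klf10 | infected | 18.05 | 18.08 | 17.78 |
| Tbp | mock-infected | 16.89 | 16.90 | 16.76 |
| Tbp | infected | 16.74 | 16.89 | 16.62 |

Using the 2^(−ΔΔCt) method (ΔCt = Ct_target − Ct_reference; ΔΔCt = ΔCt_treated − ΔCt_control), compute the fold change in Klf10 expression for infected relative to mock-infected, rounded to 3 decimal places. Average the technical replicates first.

Mean Ct: Klf10 mock-infected 21.570; Klf10 infected 17.970; Tbp mock-infected 16.850; Tbp infected 16.750
ΔCt(mock-infected) = 21.570 − 16.850 = 4.720
ΔCt(infected) = 17.970 − 16.750 = 1.220
ΔΔCt = 1.220 − 4.720 = -3.500
Fold change = 2^(−(-3.500)) = 2^3.500 = 11.3137

11.314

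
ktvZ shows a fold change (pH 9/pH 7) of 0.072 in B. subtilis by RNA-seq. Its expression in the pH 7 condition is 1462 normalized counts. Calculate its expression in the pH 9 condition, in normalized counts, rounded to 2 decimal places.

105.26

pH 9 expression = 1462 × 0.072 = 105.26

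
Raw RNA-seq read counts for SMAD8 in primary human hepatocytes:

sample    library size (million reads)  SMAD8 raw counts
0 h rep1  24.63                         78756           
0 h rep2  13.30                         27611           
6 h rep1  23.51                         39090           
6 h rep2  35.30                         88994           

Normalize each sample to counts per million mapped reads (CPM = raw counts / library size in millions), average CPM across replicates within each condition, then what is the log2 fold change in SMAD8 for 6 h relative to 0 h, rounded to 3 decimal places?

CPM(0 h rep1) = 78756 / 24.63 = 3197.5639
CPM(0 h rep2) = 27611 / 13.30 = 2076.0150
CPM(6 h rep1) = 39090 / 23.51 = 1662.6967
CPM(6 h rep2) = 88994 / 35.30 = 2521.0765
mean CPM(0 h) = 2636.7895; mean CPM(6 h) = 2091.8866
Fold change = 2091.8866 / 2636.7895 = 0.79335
log2(0.79335) = -0.3340

-0.334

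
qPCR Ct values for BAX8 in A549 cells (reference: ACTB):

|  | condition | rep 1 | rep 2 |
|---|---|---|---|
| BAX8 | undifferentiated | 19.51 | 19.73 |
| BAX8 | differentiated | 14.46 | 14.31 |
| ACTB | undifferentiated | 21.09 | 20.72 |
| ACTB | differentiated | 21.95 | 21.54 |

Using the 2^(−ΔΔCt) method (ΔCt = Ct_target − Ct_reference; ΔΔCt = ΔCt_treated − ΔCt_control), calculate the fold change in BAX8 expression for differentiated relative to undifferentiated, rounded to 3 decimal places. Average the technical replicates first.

67.415

Mean Ct: BAX8 undifferentiated 19.620; BAX8 differentiated 14.385; ACTB undifferentiated 20.905; ACTB differentiated 21.745
ΔCt(undifferentiated) = 19.620 − 20.905 = -1.285
ΔCt(differentiated) = 14.385 − 21.745 = -7.360
ΔΔCt = -7.360 − (-1.285) = -6.075
Fold change = 2^(−(-6.075)) = 2^6.075 = 67.4151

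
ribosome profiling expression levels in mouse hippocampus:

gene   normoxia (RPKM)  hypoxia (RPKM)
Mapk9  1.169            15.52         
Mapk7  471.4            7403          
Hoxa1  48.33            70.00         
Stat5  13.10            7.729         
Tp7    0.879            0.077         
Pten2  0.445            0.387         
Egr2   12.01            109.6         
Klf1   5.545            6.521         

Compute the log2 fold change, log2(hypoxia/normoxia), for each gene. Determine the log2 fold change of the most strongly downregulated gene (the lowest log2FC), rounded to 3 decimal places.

log2(15.52/1.169) = 3.731  (Mapk9)
log2(7403/471.4) = 3.973  (Mapk7)
log2(70.00/48.33) = 0.534  (Hoxa1)
log2(7.729/13.10) = -0.761  (Stat5)
log2(0.077/0.879) = -3.513  (Tp7)
log2(0.387/0.445) = -0.201  (Pten2)
log2(109.6/12.01) = 3.190  (Egr2)
log2(6.521/5.545) = 0.234  (Klf1)
Tp7 is most strongly downregulated.

-3.513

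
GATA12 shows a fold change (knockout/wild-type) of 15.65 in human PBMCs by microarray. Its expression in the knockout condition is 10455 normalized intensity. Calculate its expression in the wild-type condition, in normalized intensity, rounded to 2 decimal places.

668.05

wild-type expression = 10455 / 15.65 = 668.05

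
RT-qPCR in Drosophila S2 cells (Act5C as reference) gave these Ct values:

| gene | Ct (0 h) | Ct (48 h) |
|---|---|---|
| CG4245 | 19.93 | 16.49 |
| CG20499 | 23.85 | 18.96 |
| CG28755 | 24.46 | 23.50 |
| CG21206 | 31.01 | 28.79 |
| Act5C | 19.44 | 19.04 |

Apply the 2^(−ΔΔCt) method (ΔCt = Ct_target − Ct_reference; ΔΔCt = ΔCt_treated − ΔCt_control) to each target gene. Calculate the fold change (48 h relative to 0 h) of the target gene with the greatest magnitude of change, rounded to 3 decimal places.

22.471

CG4245: ΔΔCt = (16.49−19.04) − (19.93−19.44) = -2.55 − 0.49 = -3.04; fold change = 2^3.04 = 8.225
CG20499: ΔΔCt = (18.96−19.04) − (23.85−19.44) = -0.08 − 4.41 = -4.49; fold change = 2^4.49 = 22.471
CG28755: ΔΔCt = (23.50−19.04) − (24.46−19.44) = 4.46 − 5.02 = -0.56; fold change = 2^0.56 = 1.474
CG21206: ΔΔCt = (28.79−19.04) − (31.01−19.44) = 9.75 − 11.57 = -1.82; fold change = 2^1.82 = 3.531
CG20499 has the largest |ΔΔCt| = 4.49.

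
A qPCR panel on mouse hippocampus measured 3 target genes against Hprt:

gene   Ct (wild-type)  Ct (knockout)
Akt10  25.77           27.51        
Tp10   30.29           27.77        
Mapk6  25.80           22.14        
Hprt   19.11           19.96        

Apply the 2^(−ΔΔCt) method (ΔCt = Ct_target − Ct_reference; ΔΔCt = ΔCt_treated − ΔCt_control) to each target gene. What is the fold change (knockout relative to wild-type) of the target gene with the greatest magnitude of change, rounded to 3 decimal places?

22.785

Akt10: ΔΔCt = (27.51−19.96) − (25.77−19.11) = 7.55 − 6.66 = 0.89; fold change = 2^-0.89 = 0.540
Tp10: ΔΔCt = (27.77−19.96) − (30.29−19.11) = 7.81 − 11.18 = -3.37; fold change = 2^3.37 = 10.339
Mapk6: ΔΔCt = (22.14−19.96) − (25.80−19.11) = 2.18 − 6.69 = -4.51; fold change = 2^4.51 = 22.785
Mapk6 has the largest |ΔΔCt| = 4.51.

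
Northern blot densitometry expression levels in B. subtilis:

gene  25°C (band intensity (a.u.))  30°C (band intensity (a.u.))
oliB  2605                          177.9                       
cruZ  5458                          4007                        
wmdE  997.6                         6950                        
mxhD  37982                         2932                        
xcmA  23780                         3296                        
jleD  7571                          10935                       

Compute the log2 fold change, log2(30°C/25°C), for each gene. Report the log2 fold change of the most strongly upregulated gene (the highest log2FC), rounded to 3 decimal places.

2.800

log2(177.9/2605) = -3.872  (oliB)
log2(4007/5458) = -0.446  (cruZ)
log2(6950/997.6) = 2.800  (wmdE)
log2(2932/37982) = -3.695  (mxhD)
log2(3296/23780) = -2.851  (xcmA)
log2(10935/7571) = 0.530  (jleD)
wmdE is most strongly upregulated.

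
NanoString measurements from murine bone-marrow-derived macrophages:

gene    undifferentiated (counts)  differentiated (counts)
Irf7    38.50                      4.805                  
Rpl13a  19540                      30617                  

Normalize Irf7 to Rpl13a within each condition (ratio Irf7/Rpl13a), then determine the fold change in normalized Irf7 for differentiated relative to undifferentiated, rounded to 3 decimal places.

Irf7/Rpl13a (undifferentiated) = 38.50 / 19540 = 0.0019703
Irf7/Rpl13a (differentiated) = 4.805 / 30617 = 0.00015694
Fold change = 0.00015694 / 0.0019703 = 0.0797

0.080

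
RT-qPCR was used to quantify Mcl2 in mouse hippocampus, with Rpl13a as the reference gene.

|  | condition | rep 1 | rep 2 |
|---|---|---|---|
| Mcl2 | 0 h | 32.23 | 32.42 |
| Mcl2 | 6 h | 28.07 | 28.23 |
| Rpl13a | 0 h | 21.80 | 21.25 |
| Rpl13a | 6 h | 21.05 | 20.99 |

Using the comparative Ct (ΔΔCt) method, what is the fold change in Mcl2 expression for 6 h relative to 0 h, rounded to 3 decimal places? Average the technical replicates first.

12.729

Mean Ct: Mcl2 0 h 32.325; Mcl2 6 h 28.150; Rpl13a 0 h 21.525; Rpl13a 6 h 21.020
ΔCt(0 h) = 32.325 − 21.525 = 10.800
ΔCt(6 h) = 28.150 − 21.020 = 7.130
ΔΔCt = 7.130 − 10.800 = -3.670
Fold change = 2^(−(-3.670)) = 2^3.670 = 12.7286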